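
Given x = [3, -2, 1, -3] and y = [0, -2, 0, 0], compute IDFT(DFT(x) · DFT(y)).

(x ⊛ y)[n] = Σ(m=0 to 3) x[m] · y[(n-m) mod 4]

Computing each output sample:
(x ⊛ y)[0] = 6
(x ⊛ y)[1] = -6
(x ⊛ y)[2] = 4
(x ⊛ y)[3] = -2

x ⊛ y = [6, -6, 4, -2]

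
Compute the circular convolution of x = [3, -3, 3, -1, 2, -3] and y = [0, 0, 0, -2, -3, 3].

(x ⊛ y)[n] = Σ(m=0 to 5) x[m] · y[(n-m) mod 6]

Computing each output sample:
(x ⊛ y)[0] = -16
(x ⊛ y)[1] = 8
(x ⊛ y)[2] = -3
(x ⊛ y)[3] = 9
(x ⊛ y)[4] = -12
(x ⊛ y)[5] = 12

x ⊛ y = [-16, 8, -3, 9, -12, 12]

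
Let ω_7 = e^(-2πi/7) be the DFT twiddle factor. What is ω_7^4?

ω_7^4 = e^(-2πi·4/7)
= cos(-2π·4/7) + i·sin(-2π·4/7)
= cos(-8π/7) + i·sin(-8π/7)

ω_7^4 = cos(-8π/7) + i·sin(-8π/7) = -0.9010+0.4339i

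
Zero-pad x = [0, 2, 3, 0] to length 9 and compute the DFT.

Original 4-point DFT: [5, -3-2i, 1, -3+2i]
Zero-padded 9-point DFT provides frequency interpolation.

DFT_9([x, 0, ...]) = [5, 2.0530-4.2400i, -2.4718-2.9957i, -2.5000+0.8660i, 0.4187+1.2443i, 0.4187-1.2443i, -2.5000-0.8660i, -2.4718+2.9957i, 2.0530+4.2400i]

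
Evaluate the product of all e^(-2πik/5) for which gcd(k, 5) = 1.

The primitive 5th roots of unity are ω_5^k for k coprime to 5: k ∈ {1, 2, 3, 4}
Their product equals the constant term of the cyclotomic polynomial Φ_5(x) up to sign.
For n ≥ 3, the product of all primitive nth roots of unity is 1. (For n=1 it is 1; for n=2 it is -1.)

1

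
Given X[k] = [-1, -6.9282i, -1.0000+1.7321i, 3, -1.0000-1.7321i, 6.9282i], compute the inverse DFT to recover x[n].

x[n] = (1/6) Σ(k=0 to 5) X[k] · e^(2πikn/6)

Computing each x[n]:
x[0] = 0
x[1] = 1
x[2] = 3
x[3] = -1
x[4] = -2
x[5] = -2

x = [0, 1, 3, -1, -2, -2]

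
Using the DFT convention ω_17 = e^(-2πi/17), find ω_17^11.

ω_17^11 = e^(-2πi·11/17)
= cos(-2π·11/17) + i·sin(-2π·11/17)
= cos(-22π/17) + i·sin(-22π/17)

ω_17^11 = cos(-22π/17) + i·sin(-22π/17) = -0.6026+0.7980i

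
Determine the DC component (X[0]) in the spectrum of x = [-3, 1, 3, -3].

X[0] = Σ(n=0 to 3) x[n] · ω_4^0 = Σ x[n]
= (-3) + (1) + (3) + (-3)

X[0] = -2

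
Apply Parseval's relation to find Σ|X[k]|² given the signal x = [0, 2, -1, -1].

Parseval: Σ|x[n]|² = (1/N)Σ|X[k]|², so Σ|X[k]|² = N·Σ|x[n]|² = 4·6.0000

Σ|X[k]|² = N·Σ|x[n]|² = 4·6.0000 = 24.0000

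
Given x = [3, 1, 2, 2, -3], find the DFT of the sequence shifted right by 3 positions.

Time shift by 3: X_shifted[k] = ω_5^(3k) · X[k]
Shifted x = [2, 2, -3, 3, 1]

DFT(x[n-3]) = [5, 2.9271+2.5757i, -0.4271-6.2941i, -0.4271+6.2941i, 2.9271-2.5757i]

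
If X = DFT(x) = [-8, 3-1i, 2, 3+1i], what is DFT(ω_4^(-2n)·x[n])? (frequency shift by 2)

Modulation property: DFT(ω_4^(-2n)·x[n]) = X[(k-2) mod 4], so circularly shift X by 2 positions.

X[k-2] = [2, 3+1i, -8, 3-1i]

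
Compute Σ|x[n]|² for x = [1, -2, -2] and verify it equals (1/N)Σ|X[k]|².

Time domain:
Σ|x[n]|² = |1|² + |-2|² + |-2|² = 9.0000

Frequency domain:
(1/3)Σ|X[k]|² = (1/3)(|-3|² + |3|² + |3|²) = (1/3)·27.0000 = 9.0000

Both sides agree, confirming Parseval's theorem.

Σ|x[n]|² = (1/N)Σ|X[k]|² = 9.0000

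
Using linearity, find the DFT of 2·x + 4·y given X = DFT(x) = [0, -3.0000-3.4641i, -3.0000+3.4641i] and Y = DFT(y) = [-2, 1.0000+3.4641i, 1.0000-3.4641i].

By linearity: DFT(2x + 4y) = 2·DFT(x) + 4·DFT(y)
= 2·[0, -3.0000-3.4641i, -3.0000+3.4641i] + 4·[-2, 1.0000+3.4641i, 1.0000-3.4641i]

Computing element-wise:
Z[0] = 2·(0) + 4·(-2) = -8
Z[1] = 2·(-3.0000-3.4641i) + 4·(1.0000+3.4641i) = -2.0000+6.9282i
Z[2] = 2·(-3.0000+3.4641i) + 4·(1.0000-3.4641i) = -2.0000-6.9282i

DFT(2x + 4y) = 2·X + 4·Y = [-8, -2.0000+6.9282i, -2.0000-6.9282i]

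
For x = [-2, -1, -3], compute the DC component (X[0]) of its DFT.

X[0] = Σ(n=0 to 2) x[n] · ω_3^0 = Σ x[n]
= (-2) + (-1) + (-3)

X[0] = -6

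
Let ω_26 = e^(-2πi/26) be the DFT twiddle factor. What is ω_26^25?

ω_26^25 = e^(-2πi·25/26)
= cos(-2π·25/26) + i·sin(-2π·25/26)
= cos(-50π/26) + i·sin(-50π/26)

ω_26^25 = cos(-50π/26) + i·sin(-50π/26) = 0.9709+0.2393i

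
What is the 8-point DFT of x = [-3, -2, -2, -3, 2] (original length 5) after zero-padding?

Original 5-point DFT: [-8, 1.0451+3.2164i, -4.5451+3.3022i, -4.5451-3.3022i, 1.0451-3.2164i]
Zero-padded 8-point DFT provides frequency interpolation.

DFT_8([x, 0, ...]) = [-8, -4.2929+5.5355i, 1-1i, -5.7071+1.5355i, 2, -5.7071-1.5355i, 1+1i, -4.2929-5.5355i]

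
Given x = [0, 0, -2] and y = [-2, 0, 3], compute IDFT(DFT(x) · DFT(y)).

(x ⊛ y)[n] = Σ(m=0 to 2) x[m] · y[(n-m) mod 3]

Computing each output sample:
(x ⊛ y)[0] = 0
(x ⊛ y)[1] = -6
(x ⊛ y)[2] = 4

x ⊛ y = [0, -6, 4]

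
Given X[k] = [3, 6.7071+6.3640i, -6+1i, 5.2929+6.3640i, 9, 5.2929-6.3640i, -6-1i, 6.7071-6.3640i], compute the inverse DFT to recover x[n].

x[n] = (1/8) Σ(k=0 to 7) X[k] · e^(2πikn/8)

Computing each x[n]:
x[0] = 3
x[1] = -3
x[2] = 3
x[3] = -3
x[4] = -3
x[5] = 1
x[6] = 3
x[7] = 2

x = [3, -3, 3, -3, -3, 1, 3, 2]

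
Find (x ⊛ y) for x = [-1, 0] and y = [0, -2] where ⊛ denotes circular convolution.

(x ⊛ y)[n] = Σ(m=0 to 1) x[m] · y[(n-m) mod 2]

Computing each output sample:
(x ⊛ y)[0] = 0
(x ⊛ y)[1] = 2

x ⊛ y = [0, 2]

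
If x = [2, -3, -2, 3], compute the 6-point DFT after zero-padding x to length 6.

Original 4-point DFT: [0, 4+6i, 0, 4-6i]
Zero-padded 6-point DFT provides frequency interpolation.

DFT_6([x, 0, ...]) = [0, -1.5000+4.3301i, 7.5000+0.8660i, 0, 7.5000-0.8660i, -1.5000-4.3301i]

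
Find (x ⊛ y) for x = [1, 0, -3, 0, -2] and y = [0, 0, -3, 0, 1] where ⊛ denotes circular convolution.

(x ⊛ y)[n] = Σ(m=0 to 4) x[m] · y[(n-m) mod 5]

Computing each output sample:
(x ⊛ y)[0] = 0
(x ⊛ y)[1] = 3
(x ⊛ y)[2] = -3
(x ⊛ y)[3] = -2
(x ⊛ y)[4] = 10

x ⊛ y = [0, 3, -3, -2, 10]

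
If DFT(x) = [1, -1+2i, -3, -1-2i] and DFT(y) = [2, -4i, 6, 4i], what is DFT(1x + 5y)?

By linearity: DFT(1x + 5y) = 1·DFT(x) + 5·DFT(y)
= 1·[1, -1+2i, -3, -1-2i] + 5·[2, -4i, 6, 4i]

Computing element-wise:
Z[0] = 1·(1) + 5·(2) = 11
Z[1] = 1·(-1+2i) + 5·(-4i) = -1-18i
Z[2] = 1·(-3) + 5·(6) = 27
Z[3] = 1·(-1-2i) + 5·(4i) = -1+18i

DFT(1x + 5y) = 1·X + 5·Y = [11, -1-18i, 27, -1+18i]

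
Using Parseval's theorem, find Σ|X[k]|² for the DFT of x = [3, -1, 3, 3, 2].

Parseval: Σ|x[n]|² = (1/N)Σ|X[k]|², so Σ|X[k]|² = N·Σ|x[n]|² = 5·32.0000

Σ|X[k]|² = N·Σ|x[n]|² = 5·32.0000 = 160.0000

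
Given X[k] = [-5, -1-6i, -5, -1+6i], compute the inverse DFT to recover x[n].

x[n] = (1/4) Σ(k=0 to 3) X[k] · e^(2πikn/4)

Computing each x[n]:
x[0] = -3
x[1] = 3
x[2] = -2
x[3] = -3

x = [-3, 3, -2, -3]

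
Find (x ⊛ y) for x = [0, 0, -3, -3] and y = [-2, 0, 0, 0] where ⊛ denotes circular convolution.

(x ⊛ y)[n] = Σ(m=0 to 3) x[m] · y[(n-m) mod 4]

Computing each output sample:
(x ⊛ y)[0] = 0
(x ⊛ y)[1] = 0
(x ⊛ y)[2] = 6
(x ⊛ y)[3] = 6

x ⊛ y = [0, 0, 6, 6]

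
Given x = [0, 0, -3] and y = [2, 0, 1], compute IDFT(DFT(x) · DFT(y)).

(x ⊛ y)[n] = Σ(m=0 to 2) x[m] · y[(n-m) mod 3]

Computing each output sample:
(x ⊛ y)[0] = 0
(x ⊛ y)[1] = -3
(x ⊛ y)[2] = -6

x ⊛ y = [0, -3, -6]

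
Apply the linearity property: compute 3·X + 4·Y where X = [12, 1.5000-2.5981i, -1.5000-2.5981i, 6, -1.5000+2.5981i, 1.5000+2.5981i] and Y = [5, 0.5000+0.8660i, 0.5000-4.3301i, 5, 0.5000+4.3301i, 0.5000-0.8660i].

By linearity: DFT(3x + 4y) = 3·DFT(x) + 4·DFT(y)
= 3·[12, 1.5000-2.5981i, -1.5000-2.5981i, 6, -1.5000+2.5981i, 1.5000+2.5981i] + 4·[5, 0.5000+0.8660i, 0.5000-4.3301i, 5, 0.5000+4.3301i, 0.5000-0.8660i]

Computing element-wise:
Z[0] = 3·(12) + 4·(5) = 56
Z[1] = 3·(1.5000-2.5981i) + 4·(0.5000+0.8660i) = 6.5000-4.3303i
Z[2] = 3·(-1.5000-2.5981i) + 4·(0.5000-4.3301i) = -2.5000-25.1147i
Z[3] = 3·(6) + 4·(5) = 38
Z[4] = 3·(-1.5000+2.5981i) + 4·(0.5000+4.3301i) = -2.5000+25.1147i
Z[5] = 3·(1.5000+2.5981i) + 4·(0.5000-0.8660i) = 6.5000+4.3303i

DFT(3x + 4y) = 3·X + 4·Y = [56, 6.5000-4.3303i, -2.5000-25.1147i, 38, -2.5000+25.1147i, 6.5000+4.3303i]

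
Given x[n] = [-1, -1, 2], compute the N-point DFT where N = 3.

X[k] = Σ(n=0 to 2) x[n] · ω_3^(nk)
where ω_3 = e^(-2πi/3)

Computing each X[k]:
X[0] = 0
X[1] = -1.5000+2.5981i
X[2] = -1.5000-2.5981i

X = [0, -1.5000+2.5981i, -1.5000-2.5981i]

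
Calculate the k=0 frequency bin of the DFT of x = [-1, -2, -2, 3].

X[0] = Σ(n=0 to 3) x[n] · ω_4^0 = Σ x[n]
= (-1) + (-2) + (-2) + (3)

X[0] = -2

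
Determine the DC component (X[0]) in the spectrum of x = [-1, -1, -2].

X[0] = Σ(n=0 to 2) x[n] · ω_3^0 = Σ x[n]
= (-1) + (-1) + (-2)

X[0] = -4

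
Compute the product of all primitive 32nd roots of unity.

The primitive 32nd roots of unity are ω_32^k for k coprime to 32: k ∈ {1, 3, 5, 7, 9, 11, 13, 15, 17, 19, 21, 23, 25, 27, 29, 31}
Their product equals the constant term of the cyclotomic polynomial Φ_32(x) up to sign.
For n ≥ 3, the product of all primitive nth roots of unity is 1. (For n=1 it is 1; for n=2 it is -1.)

1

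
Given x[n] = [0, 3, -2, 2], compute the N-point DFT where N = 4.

X[k] = Σ(n=0 to 3) x[n] · ω_4^(nk)
where ω_4 = e^(-2πi/4)

Computing each X[k]:
X[0] = 3
X[1] = 2-1i
X[2] = -7
X[3] = 2+1i

X = [3, 2-1i, -7, 2+1i]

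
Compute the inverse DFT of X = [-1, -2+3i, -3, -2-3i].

x[n] = (1/4) Σ(k=0 to 3) X[k] · e^(2πikn/4)

Computing each x[n]:
x[0] = -2
x[1] = -1
x[2] = 0
x[3] = 2

x = [-2, -1, 0, 2]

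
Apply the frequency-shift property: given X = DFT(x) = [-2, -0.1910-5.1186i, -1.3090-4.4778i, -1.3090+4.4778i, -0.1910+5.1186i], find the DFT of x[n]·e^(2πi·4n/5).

Modulation property: DFT(ω_5^(-4n)·x[n]) = X[(k-4) mod 5], so circularly shift X by 4 positions.

X[k-4] = [-0.1910-5.1186i, -1.3090-4.4778i, -1.3090+4.4778i, -0.1910+5.1186i, -2]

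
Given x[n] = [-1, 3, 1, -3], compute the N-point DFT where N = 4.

X[k] = Σ(n=0 to 3) x[n] · ω_4^(nk)
where ω_4 = e^(-2πi/4)

Computing each X[k]:
X[0] = 0
X[1] = -2-6i
X[2] = 0
X[3] = -2+6i

X = [0, -2-6i, 0, -2+6i]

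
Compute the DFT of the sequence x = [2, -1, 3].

X[k] = Σ(n=0 to 2) x[n] · ω_3^(nk)
where ω_3 = e^(-2πi/3)

Computing each X[k]:
X[0] = 4
X[1] = 1.0000+3.4641i
X[2] = 1.0000-3.4641i

X = [4, 1.0000+3.4641i, 1.0000-3.4641i]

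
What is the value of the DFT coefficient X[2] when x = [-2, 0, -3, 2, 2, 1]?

X[2] = Σ(n=0 to 5) x[n] · ω_6^(2n) where ω_6 = e^(-2πi/6)
= (-2)·ω_6^0 + (0)·ω_6^2 + (-3)·ω_6^4 + (2)·ω_6^6 + (2)·ω_6^8 + (1)·ω_6^10

X[2] = -3.4641i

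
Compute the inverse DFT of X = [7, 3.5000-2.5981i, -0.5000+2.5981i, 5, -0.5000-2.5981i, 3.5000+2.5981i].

x[n] = (1/6) Σ(k=0 to 5) X[k] · e^(2πikn/6)

Computing each x[n]:
x[0] = 3
x[1] = 1
x[2] = 3
x[3] = -1
x[4] = 0
x[5] = 1

x = [3, 1, 3, -1, 0, 1]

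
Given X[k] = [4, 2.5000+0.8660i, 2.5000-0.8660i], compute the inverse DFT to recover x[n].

x[n] = (1/3) Σ(k=0 to 2) X[k] · e^(2πikn/3)

Computing each x[n]:
x[0] = 3
x[1] = 0
x[2] = 1

x = [3, 0, 1]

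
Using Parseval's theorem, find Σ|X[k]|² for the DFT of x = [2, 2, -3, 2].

Parseval: Σ|x[n]|² = (1/N)Σ|X[k]|², so Σ|X[k]|² = N·Σ|x[n]|² = 4·21.0000

Σ|X[k]|² = N·Σ|x[n]|² = 4·21.0000 = 84.0000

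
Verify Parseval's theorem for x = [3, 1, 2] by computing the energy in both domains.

Time domain:
Σ|x[n]|² = |3|² + |1|² + |2|² = 14.0000

Frequency domain:
(1/3)Σ|X[k]|² = (1/3)(|6|² + |1.5000+0.8660i|² + |1.5000-0.8660i|²) = (1/3)·42.0000 = 14.0000

Both sides agree, confirming Parseval's theorem.

Σ|x[n]|² = (1/N)Σ|X[k]|² = 14.0000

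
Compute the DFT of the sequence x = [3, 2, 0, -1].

X[k] = Σ(n=0 to 3) x[n] · ω_4^(nk)
where ω_4 = e^(-2πi/4)

Computing each X[k]:
X[0] = 4
X[1] = 3-3i
X[2] = 2
X[3] = 3+3i

X = [4, 3-3i, 2, 3+3i]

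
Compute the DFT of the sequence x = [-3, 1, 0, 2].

X[k] = Σ(n=0 to 3) x[n] · ω_4^(nk)
where ω_4 = e^(-2πi/4)

Computing each X[k]:
X[0] = 0
X[1] = -3+1i
X[2] = -6
X[3] = -3-1i

X = [0, -3+1i, -6, -3-1i]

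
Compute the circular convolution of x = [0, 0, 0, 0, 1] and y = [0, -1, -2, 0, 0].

(x ⊛ y)[n] = Σ(m=0 to 4) x[m] · y[(n-m) mod 5]

Computing each output sample:
(x ⊛ y)[0] = -1
(x ⊛ y)[1] = -2
(x ⊛ y)[2] = 0
(x ⊛ y)[3] = 0
(x ⊛ y)[4] = 0

x ⊛ y = [-1, -2, 0, 0, 0]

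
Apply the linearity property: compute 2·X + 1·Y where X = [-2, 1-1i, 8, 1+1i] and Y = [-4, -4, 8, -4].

By linearity: DFT(2x + 1y) = 2·DFT(x) + 1·DFT(y)
= 2·[-2, 1-1i, 8, 1+1i] + 1·[-4, -4, 8, -4]

Computing element-wise:
Z[0] = 2·(-2) + 1·(-4) = -8
Z[1] = 2·(1-1i) + 1·(-4) = -2-2i
Z[2] = 2·(8) + 1·(8) = 24
Z[3] = 2·(1+1i) + 1·(-4) = -2+2i

DFT(2x + 1y) = 2·X + 1·Y = [-8, -2-2i, 24, -2+2i]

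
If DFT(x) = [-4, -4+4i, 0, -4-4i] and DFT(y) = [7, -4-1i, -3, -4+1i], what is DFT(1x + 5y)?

By linearity: DFT(1x + 5y) = 1·DFT(x) + 5·DFT(y)
= 1·[-4, -4+4i, 0, -4-4i] + 5·[7, -4-1i, -3, -4+1i]

Computing element-wise:
Z[0] = 1·(-4) + 5·(7) = 31
Z[1] = 1·(-4+4i) + 5·(-4-1i) = -24-1i
Z[2] = 1·(0) + 5·(-3) = -15
Z[3] = 1·(-4-4i) + 5·(-4+1i) = -24+1i

DFT(1x + 5y) = 1·X + 5·Y = [31, -24-1i, -15, -24+1i]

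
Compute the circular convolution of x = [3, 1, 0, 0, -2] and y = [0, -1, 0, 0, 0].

(x ⊛ y)[n] = Σ(m=0 to 4) x[m] · y[(n-m) mod 5]

Computing each output sample:
(x ⊛ y)[0] = 2
(x ⊛ y)[1] = -3
(x ⊛ y)[2] = -1
(x ⊛ y)[3] = 0
(x ⊛ y)[4] = 0

x ⊛ y = [2, -3, -1, 0, 0]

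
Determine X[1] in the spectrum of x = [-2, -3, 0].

X[1] = Σ(n=0 to 2) x[n] · ω_3^(1n) where ω_3 = e^(-2πi/3)
= (-2)·ω_3^0 + (-3)·ω_3^1 + (0)·ω_3^2

X[1] = -0.5000+2.5981i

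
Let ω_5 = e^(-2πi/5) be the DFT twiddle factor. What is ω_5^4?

ω_5^4 = e^(-2πi·4/5)
= cos(-2π·4/5) + i·sin(-2π·4/5)
= cos(-8π/5) + i·sin(-8π/5)

ω_5^4 = cos(-8π/5) + i·sin(-8π/5) = 0.3090+0.9511i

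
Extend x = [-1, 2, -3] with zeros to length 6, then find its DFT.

Original 3-point DFT: [-2, -0.5000-4.3301i, -0.5000+4.3301i]
Zero-padded 6-point DFT provides frequency interpolation.

DFT_6([x, 0, ...]) = [-2, 1.5000+0.8660i, -0.5000-4.3301i, -6, -0.5000+4.3301i, 1.5000-0.8660i]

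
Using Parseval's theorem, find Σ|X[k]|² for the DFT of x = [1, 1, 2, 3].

Parseval: Σ|x[n]|² = (1/N)Σ|X[k]|², so Σ|X[k]|² = N·Σ|x[n]|² = 4·15.0000

Σ|X[k]|² = N·Σ|x[n]|² = 4·15.0000 = 60.0000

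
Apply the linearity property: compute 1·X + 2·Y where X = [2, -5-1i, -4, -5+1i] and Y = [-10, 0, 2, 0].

By linearity: DFT(1x + 2y) = 1·DFT(x) + 2·DFT(y)
= 1·[2, -5-1i, -4, -5+1i] + 2·[-10, 0, 2, 0]

Computing element-wise:
Z[0] = 1·(2) + 2·(-10) = -18
Z[1] = 1·(-5-1i) + 2·(0) = -5-1i
Z[2] = 1·(-4) + 2·(2) = 0
Z[3] = 1·(-5+1i) + 2·(0) = -5+1i

DFT(1x + 2y) = 1·X + 2·Y = [-18, -5-1i, 0, -5+1i]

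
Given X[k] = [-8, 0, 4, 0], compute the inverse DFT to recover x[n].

x[n] = (1/4) Σ(k=0 to 3) X[k] · e^(2πikn/4)

Computing each x[n]:
x[0] = -1
x[1] = -3
x[2] = -1
x[3] = -3

x = [-1, -3, -1, -3]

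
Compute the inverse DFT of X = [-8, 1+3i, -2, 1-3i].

x[n] = (1/4) Σ(k=0 to 3) X[k] · e^(2πikn/4)

Computing each x[n]:
x[0] = -2
x[1] = -3
x[2] = -3
x[3] = 0

x = [-2, -3, -3, 0]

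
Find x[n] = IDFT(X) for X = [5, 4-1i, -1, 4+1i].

x[n] = (1/4) Σ(k=0 to 3) X[k] · e^(2πikn/4)

Computing each x[n]:
x[0] = 3
x[1] = 2
x[2] = -1
x[3] = 1

x = [3, 2, -1, 1]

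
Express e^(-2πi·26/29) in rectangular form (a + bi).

ω_29^26 = e^(-2πi·26/29)
= cos(-2π·26/29) + i·sin(-2π·26/29)
= cos(-52π/29) + i·sin(-52π/29)

ω_29^26 = cos(-52π/29) + i·sin(-52π/29) = 0.7961+0.6052i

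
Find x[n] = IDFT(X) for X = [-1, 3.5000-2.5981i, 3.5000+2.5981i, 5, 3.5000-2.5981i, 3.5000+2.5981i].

x[n] = (1/6) Σ(k=0 to 5) X[k] · e^(2πikn/6)

Computing each x[n]:
x[0] = 3
x[1] = -1
x[2] = 1
x[3] = -1
x[4] = -2
x[5] = -1

x = [3, -1, 1, -1, -2, -1]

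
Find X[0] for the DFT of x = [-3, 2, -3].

X[0] = Σ(n=0 to 2) x[n] · ω_3^0 = Σ x[n]
= (-3) + (2) + (-3)

X[0] = -4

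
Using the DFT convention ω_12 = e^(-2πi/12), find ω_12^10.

ω_12^10 = e^(-2πi·10/12)
= cos(-2π·10/12) + i·sin(-2π·10/12)
= cos(-20π/12) + i·sin(-20π/12)

ω_12^10 = cos(-20π/12) + i·sin(-20π/12) = 0.5000+0.8660i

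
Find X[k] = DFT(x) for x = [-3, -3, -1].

X[k] = Σ(n=0 to 2) x[n] · ω_3^(nk)
where ω_3 = e^(-2πi/3)

Computing each X[k]:
X[0] = -7
X[1] = -1.0000+1.7321i
X[2] = -1.0000-1.7321i

X = [-7, -1.0000+1.7321i, -1.0000-1.7321i]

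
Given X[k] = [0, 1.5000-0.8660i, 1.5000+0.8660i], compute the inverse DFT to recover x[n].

x[n] = (1/3) Σ(k=0 to 2) X[k] · e^(2πikn/3)

Computing each x[n]:
x[0] = 1
x[1] = 0
x[2] = -1

x = [1, 0, -1]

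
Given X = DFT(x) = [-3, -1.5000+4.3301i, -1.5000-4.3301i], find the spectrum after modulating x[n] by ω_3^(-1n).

Modulation property: DFT(ω_3^(-1n)·x[n]) = X[(k-1) mod 3], so circularly shift X by 1 positions.

X[k-1] = [-1.5000-4.3301i, -3, -1.5000+4.3301i]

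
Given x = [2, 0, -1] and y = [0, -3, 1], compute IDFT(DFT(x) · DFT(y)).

(x ⊛ y)[n] = Σ(m=0 to 2) x[m] · y[(n-m) mod 3]

Computing each output sample:
(x ⊛ y)[0] = 3
(x ⊛ y)[1] = -7
(x ⊛ y)[2] = 2

x ⊛ y = [3, -7, 2]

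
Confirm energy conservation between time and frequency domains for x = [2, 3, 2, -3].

Time domain:
Σ|x[n]|² = |2|² + |3|² + |2|² + |-3|² = 26.0000

Frequency domain:
(1/4)Σ|X[k]|² = (1/4)(|4|² + |-6i|² + |4|² + |6i|²) = (1/4)·104.0000 = 26.0000

Both sides agree, confirming Parseval's theorem.

Σ|x[n]|² = (1/N)Σ|X[k]|² = 26.0000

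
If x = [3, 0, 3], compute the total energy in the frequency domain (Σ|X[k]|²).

Parseval: Σ|x[n]|² = (1/N)Σ|X[k]|², so Σ|X[k]|² = N·Σ|x[n]|² = 3·18.0000

Σ|X[k]|² = N·Σ|x[n]|² = 3·18.0000 = 54.0000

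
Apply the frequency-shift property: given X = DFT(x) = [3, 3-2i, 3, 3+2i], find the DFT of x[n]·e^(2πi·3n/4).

Modulation property: DFT(ω_4^(-3n)·x[n]) = X[(k-3) mod 4], so circularly shift X by 3 positions.

X[k-3] = [3-2i, 3, 3+2i, 3]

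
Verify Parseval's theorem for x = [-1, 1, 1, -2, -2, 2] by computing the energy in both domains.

Time domain:
Σ|x[n]|² = |-1|² + |1|² + |1|² + |-2|² + |-2|² + |2|² = 15.0000

Frequency domain:
(1/6)Σ|X[k]|² = (1/6)(|-1|² + |3.0000-1.7321i|² + |-4.0000+3.4641i|² + |-3|² + |-4.0000-3.4641i|² + |3.0000+1.7321i|²) = (1/6)·90.0000 = 15.0000

Both sides agree, confirming Parseval's theorem.

Σ|x[n]|² = (1/N)Σ|X[k]|² = 15.0000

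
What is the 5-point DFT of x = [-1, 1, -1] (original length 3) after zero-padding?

Original 3-point DFT: [-1, -1.0000-1.7321i, -1.0000+1.7321i]
Zero-padded 5-point DFT provides frequency interpolation.

DFT_5([x, 0, ...]) = [-1, 0.1180-0.3633i, -2.1180-1.5388i, -2.1180+1.5388i, 0.1180+0.3633i]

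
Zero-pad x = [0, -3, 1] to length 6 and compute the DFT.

Original 3-point DFT: [-2, 1.0000+3.4641i, 1.0000-3.4641i]
Zero-padded 6-point DFT provides frequency interpolation.

DFT_6([x, 0, ...]) = [-2, -2.0000+1.7321i, 1.0000+3.4641i, 4, 1.0000-3.4641i, -2.0000-1.7321i]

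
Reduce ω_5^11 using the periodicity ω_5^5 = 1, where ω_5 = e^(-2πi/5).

Since ω_5^5 = 1, powers reduce modulo 5.
11 mod 5 = 1
So ω_5^11 = ω_5^1 = e^(-2πi·1/5)

ω_5^11 = ω_5^1 = 0.3090-0.9511i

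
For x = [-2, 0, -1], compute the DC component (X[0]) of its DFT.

X[0] = Σ(n=0 to 2) x[n] · ω_3^0 = Σ x[n]
= (-2) + (0) + (-1)

X[0] = -3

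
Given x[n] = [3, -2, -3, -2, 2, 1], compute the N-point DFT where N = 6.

X[k] = Σ(n=0 to 5) x[n] · ω_6^(nk)
where ω_6 = e^(-2πi/6)

Computing each X[k]:
X[0] = -1
X[1] = 5.0000+6.9282i
X[2] = 2.0000-1.7321i
X[3] = 5
X[4] = 2.0000+1.7321i
X[5] = 5.0000-6.9282i

X = [-1, 5.0000+6.9282i, 2.0000-1.7321i, 5, 2.0000+1.7321i, 5.0000-6.9282i]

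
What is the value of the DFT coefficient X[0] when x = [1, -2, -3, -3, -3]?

X[0] = Σ(n=0 to 4) x[n] · ω_5^0 = Σ x[n]
= (1) + (-2) + (-3) + (-3) + (-3)

X[0] = -10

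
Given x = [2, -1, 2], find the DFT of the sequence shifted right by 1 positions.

Time shift by 1: X_shifted[k] = ω_3^(1k) · X[k]
Shifted x = [2, 2, -1]

DFT(x[n-1]) = [3, 1.5000-2.5981i, 1.5000+2.5981i]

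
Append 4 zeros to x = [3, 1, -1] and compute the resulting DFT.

Original 3-point DFT: [3, 3.0000-1.7321i, 3.0000+1.7321i]
Zero-padded 7-point DFT provides frequency interpolation.

DFT_7([x, 0, ...]) = [3, 3.8460+0.1931i, 3.6784-1.4088i, 1.4755-1.2157i, 1.4755+1.2157i, 3.6784+1.4088i, 3.8460-0.1931i]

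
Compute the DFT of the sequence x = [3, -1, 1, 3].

X[k] = Σ(n=0 to 3) x[n] · ω_4^(nk)
where ω_4 = e^(-2πi/4)

Computing each X[k]:
X[0] = 6
X[1] = 2+4i
X[2] = 2
X[3] = 2-4i

X = [6, 2+4i, 2, 2-4i]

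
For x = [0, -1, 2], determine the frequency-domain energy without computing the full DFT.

Parseval: Σ|x[n]|² = (1/N)Σ|X[k]|², so Σ|X[k]|² = N·Σ|x[n]|² = 3·5.0000

Σ|X[k]|² = N·Σ|x[n]|² = 3·5.0000 = 15.0000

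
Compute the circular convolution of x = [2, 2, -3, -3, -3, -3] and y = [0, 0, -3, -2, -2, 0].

(x ⊛ y)[n] = Σ(m=0 to 5) x[m] · y[(n-m) mod 6]

Computing each output sample:
(x ⊛ y)[0] = 21
(x ⊛ y)[1] = 21
(x ⊛ y)[2] = 6
(x ⊛ y)[3] = -4
(x ⊛ y)[4] = 1
(x ⊛ y)[5] = 11

x ⊛ y = [21, 21, 6, -4, 1, 11]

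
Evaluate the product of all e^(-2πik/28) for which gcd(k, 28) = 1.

The primitive 28th roots of unity are ω_28^k for k coprime to 28: k ∈ {1, 3, 5, 9, 11, 13, 15, 17, 19, 23, 25, 27}
Their product equals the constant term of the cyclotomic polynomial Φ_28(x) up to sign.
For n ≥ 3, the product of all primitive nth roots of unity is 1. (For n=1 it is 1; for n=2 it is -1.)

1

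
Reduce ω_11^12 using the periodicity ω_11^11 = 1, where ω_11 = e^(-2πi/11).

Since ω_11^11 = 1, powers reduce modulo 11.
12 mod 11 = 1
So ω_11^12 = ω_11^1 = e^(-2πi·1/11)

ω_11^12 = ω_11^1 = 0.8413-0.5406i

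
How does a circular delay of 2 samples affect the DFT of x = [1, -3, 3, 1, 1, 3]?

Time shift by 2: X_shifted[k] = ω_6^(2k) · X[k]
Shifted x = [1, 3, 1, -3, 3, 1]

DFT(x[n-2]) = [6, 4, -6.0000-3.4641i, 4, -6.0000+3.4641i, 4]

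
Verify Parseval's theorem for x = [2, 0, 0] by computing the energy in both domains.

Time domain:
Σ|x[n]|² = |2|² + |0|² + |0|² = 4.0000

Frequency domain:
(1/3)Σ|X[k]|² = (1/3)(|2|² + |2|² + |2|²) = (1/3)·12.0000 = 4.0000

Both sides agree, confirming Parseval's theorem.

Σ|x[n]|² = (1/N)Σ|X[k]|² = 4.0000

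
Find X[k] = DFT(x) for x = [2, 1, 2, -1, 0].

X[k] = Σ(n=0 to 4) x[n] · ω_5^(nk)
where ω_5 = e^(-2πi/5)

Computing each X[k]:
X[0] = 4
X[1] = 1.5000-2.7144i
X[2] = 1.5000+2.2654i
X[3] = 1.5000-2.2654i
X[4] = 1.5000+2.7144i

X = [4, 1.5000-2.7144i, 1.5000+2.2654i, 1.5000-2.2654i, 1.5000+2.7144i]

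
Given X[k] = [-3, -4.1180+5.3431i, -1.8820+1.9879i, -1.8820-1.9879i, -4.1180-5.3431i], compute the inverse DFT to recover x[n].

x[n] = (1/5) Σ(k=0 to 4) X[k] · e^(2πikn/5)

Computing each x[n]:
x[0] = -3
x[1] = -3
x[2] = 0
x[3] = 1
x[4] = 2

x = [-3, -3, 0, 1, 2]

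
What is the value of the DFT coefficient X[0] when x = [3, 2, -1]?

X[0] = Σ(n=0 to 2) x[n] · ω_3^0 = Σ x[n]
= (3) + (2) + (-1)

X[0] = 4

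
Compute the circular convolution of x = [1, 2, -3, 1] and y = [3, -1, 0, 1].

(x ⊛ y)[n] = Σ(m=0 to 3) x[m] · y[(n-m) mod 4]

Computing each output sample:
(x ⊛ y)[0] = 4
(x ⊛ y)[1] = 2
(x ⊛ y)[2] = -10
(x ⊛ y)[3] = 7

x ⊛ y = [4, 2, -10, 7]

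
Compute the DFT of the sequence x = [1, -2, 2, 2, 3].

X[k] = Σ(n=0 to 4) x[n] · ω_5^(nk)
where ω_5 = e^(-2πi/5)

Computing each X[k]:
X[0] = 6
X[1] = -1.9271+4.7553i
X[2] = 1.4271+2.9389i
X[3] = 1.4271-2.9389i
X[4] = -1.9271-4.7553i

X = [6, -1.9271+4.7553i, 1.4271+2.9389i, 1.4271-2.9389i, -1.9271-4.7553i]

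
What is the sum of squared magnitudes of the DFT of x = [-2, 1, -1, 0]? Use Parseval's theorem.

Parseval: Σ|x[n]|² = (1/N)Σ|X[k]|², so Σ|X[k]|² = N·Σ|x[n]|² = 4·6.0000

Σ|X[k]|² = N·Σ|x[n]|² = 4·6.0000 = 24.0000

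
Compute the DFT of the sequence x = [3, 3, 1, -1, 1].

X[k] = Σ(n=0 to 4) x[n] · ω_5^(nk)
where ω_5 = e^(-2πi/5)

Computing each X[k]:
X[0] = 7
X[1] = 4.2361-3.0777i
X[2] = -0.2361+0.7265i
X[3] = -0.2361-0.7265i
X[4] = 4.2361+3.0777i

X = [7, 4.2361-3.0777i, -0.2361+0.7265i, -0.2361-0.7265i, 4.2361+3.0777i]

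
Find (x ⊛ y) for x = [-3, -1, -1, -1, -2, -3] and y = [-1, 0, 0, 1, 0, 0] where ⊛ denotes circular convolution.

(x ⊛ y)[n] = Σ(m=0 to 5) x[m] · y[(n-m) mod 6]

Computing each output sample:
(x ⊛ y)[0] = 2
(x ⊛ y)[1] = -1
(x ⊛ y)[2] = -2
(x ⊛ y)[3] = -2
(x ⊛ y)[4] = 1
(x ⊛ y)[5] = 2

x ⊛ y = [2, -1, -2, -2, 1, 2]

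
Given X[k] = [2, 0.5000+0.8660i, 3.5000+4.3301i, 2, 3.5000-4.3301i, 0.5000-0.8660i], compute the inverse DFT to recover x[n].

x[n] = (1/6) Σ(k=0 to 5) X[k] · e^(2πikn/6)

Computing each x[n]:
x[0] = 2
x[1] = -2
x[2] = 1
x[3] = 1
x[4] = -1
x[5] = 1

x = [2, -2, 1, 1, -1, 1]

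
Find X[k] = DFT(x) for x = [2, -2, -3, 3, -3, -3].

X[k] = Σ(n=0 to 5) x[n] · ω_6^(nk)
where ω_6 = e^(-2πi/6)

Computing each X[k]:
X[0] = -6
X[1] = -0.5000-0.8660i
X[2] = 10.5000-0.8660i
X[3] = -2
X[4] = 10.5000+0.8660i
X[5] = -0.5000+0.8660i

X = [-6, -0.5000-0.8660i, 10.5000-0.8660i, -2, 10.5000+0.8660i, -0.5000+0.8660i]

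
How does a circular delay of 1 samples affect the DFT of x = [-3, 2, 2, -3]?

Time shift by 1: X_shifted[k] = ω_4^(1k) · X[k]
Shifted x = [-3, -3, 2, 2]

DFT(x[n-1]) = [-2, -5+5i, 0, -5-5i]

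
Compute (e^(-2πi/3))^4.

Since ω_3^3 = 1, powers reduce modulo 3.
4 mod 3 = 1
So ω_3^4 = ω_3^1 = e^(-2πi·1/3)

ω_3^4 = ω_3^1 = -0.5000-0.8660i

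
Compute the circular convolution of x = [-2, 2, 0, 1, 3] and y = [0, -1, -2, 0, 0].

(x ⊛ y)[n] = Σ(m=0 to 4) x[m] · y[(n-m) mod 5]

Computing each output sample:
(x ⊛ y)[0] = -5
(x ⊛ y)[1] = -4
(x ⊛ y)[2] = 2
(x ⊛ y)[3] = -4
(x ⊛ y)[4] = -1

x ⊛ y = [-5, -4, 2, -4, -1]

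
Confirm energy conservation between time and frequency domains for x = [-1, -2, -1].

Time domain:
Σ|x[n]|² = |-1|² + |-2|² + |-1|² = 6.0000

Frequency domain:
(1/3)Σ|X[k]|² = (1/3)(|-4|² + |0.5000+0.8660i|² + |0.5000-0.8660i|²) = (1/3)·18.0000 = 6.0000

Both sides agree, confirming Parseval's theorem.

Σ|x[n]|² = (1/N)Σ|X[k]|² = 6.0000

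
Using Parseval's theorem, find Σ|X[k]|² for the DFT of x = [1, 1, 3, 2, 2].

Parseval: Σ|x[n]|² = (1/N)Σ|X[k]|², so Σ|X[k]|² = N·Σ|x[n]|² = 5·19.0000

Σ|X[k]|² = N·Σ|x[n]|² = 5·19.0000 = 95.0000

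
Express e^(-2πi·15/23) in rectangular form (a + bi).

ω_23^15 = e^(-2πi·15/23)
= cos(-2π·15/23) + i·sin(-2π·15/23)
= cos(-30π/23) + i·sin(-30π/23)

ω_23^15 = cos(-30π/23) + i·sin(-30π/23) = -0.5767+0.8170i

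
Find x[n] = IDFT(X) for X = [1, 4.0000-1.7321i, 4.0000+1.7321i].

x[n] = (1/3) Σ(k=0 to 2) X[k] · e^(2πikn/3)

Computing each x[n]:
x[0] = 3
x[1] = 0
x[2] = -2

x = [3, 0, -2]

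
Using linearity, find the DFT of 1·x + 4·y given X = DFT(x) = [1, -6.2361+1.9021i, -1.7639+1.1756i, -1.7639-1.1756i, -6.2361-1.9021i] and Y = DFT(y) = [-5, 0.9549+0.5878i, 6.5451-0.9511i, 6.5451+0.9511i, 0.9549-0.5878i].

By linearity: DFT(1x + 4y) = 1·DFT(x) + 4·DFT(y)
= 1·[1, -6.2361+1.9021i, -1.7639+1.1756i, -1.7639-1.1756i, -6.2361-1.9021i] + 4·[-5, 0.9549+0.5878i, 6.5451-0.9511i, 6.5451+0.9511i, 0.9549-0.5878i]

Computing element-wise:
Z[0] = 1·(1) + 4·(-5) = -19
Z[1] = 1·(-6.2361+1.9021i) + 4·(0.9549+0.5878i) = -2.4165+4.2533i
Z[2] = 1·(-1.7639+1.1756i) + 4·(6.5451-0.9511i) = 24.4165-2.6288i
Z[3] = 1·(-1.7639-1.1756i) + 4·(6.5451+0.9511i) = 24.4165+2.6288i
Z[4] = 1·(-6.2361-1.9021i) + 4·(0.9549-0.5878i) = -2.4165-4.2533i

DFT(1x + 4y) = 1·X + 4·Y = [-19, -2.4165+4.2533i, 24.4165-2.6288i, 24.4165+2.6288i, -2.4165-4.2533i]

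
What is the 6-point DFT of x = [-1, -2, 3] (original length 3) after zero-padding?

Original 3-point DFT: [0, -1.5000+4.3301i, -1.5000-4.3301i]
Zero-padded 6-point DFT provides frequency interpolation.

DFT_6([x, 0, ...]) = [0, -3.5000-0.8660i, -1.5000+4.3301i, 4, -1.5000-4.3301i, -3.5000+0.8660i]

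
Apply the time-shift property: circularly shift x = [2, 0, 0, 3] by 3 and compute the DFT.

Time shift by 3: X_shifted[k] = ω_4^(3k) · X[k]
Shifted x = [0, 0, 3, 2]

DFT(x[n-3]) = [5, -3+2i, 1, -3-2i]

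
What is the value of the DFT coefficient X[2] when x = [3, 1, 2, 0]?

X[2] = Σ(n=0 to 3) x[n] · ω_4^(2n) where ω_4 = e^(-2πi/4)
= (3)·ω_4^0 + (1)·ω_4^2 + (2)·ω_4^4 + (0)·ω_4^6

X[2] = 4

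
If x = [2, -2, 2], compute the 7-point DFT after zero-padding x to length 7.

Original 3-point DFT: [2, 2.0000+3.4641i, 2.0000-3.4641i]
Zero-padded 7-point DFT provides frequency interpolation.

DFT_7([x, 0, ...]) = [2, 0.3080-0.3862i, 0.6431+2.8176i, 5.0489+2.4314i, 5.0489-2.4314i, 0.6431-2.8176i, 0.3080+0.3862i]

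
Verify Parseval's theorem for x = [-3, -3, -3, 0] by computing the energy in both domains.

Time domain:
Σ|x[n]|² = |-3|² + |-3|² + |-3|² + |0|² = 27.0000

Frequency domain:
(1/4)Σ|X[k]|² = (1/4)(|-9|² + |3i|² + |-3|² + |-3i|²) = (1/4)·108.0000 = 27.0000

Both sides agree, confirming Parseval's theorem.

Σ|x[n]|² = (1/N)Σ|X[k]|² = 27.0000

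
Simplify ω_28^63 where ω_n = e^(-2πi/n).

Since ω_28^28 = 1, powers reduce modulo 28.
63 mod 28 = 7
So ω_28^63 = ω_28^7 = e^(-2πi·7/28)

ω_28^63 = ω_28^7 = -1i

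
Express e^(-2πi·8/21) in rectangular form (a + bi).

ω_21^8 = e^(-2πi·8/21)
= cos(-2π·8/21) + i·sin(-2π·8/21)
= cos(-16π/21) + i·sin(-16π/21)

ω_21^8 = cos(-16π/21) + i·sin(-16π/21) = -0.7331-0.6802i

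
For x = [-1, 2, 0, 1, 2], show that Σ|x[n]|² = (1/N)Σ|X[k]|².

Time domain:
Σ|x[n]|² = |-1|² + |2|² + |0|² + |1|² + |2|² = 10.0000

Frequency domain:
(1/5)Σ|X[k]|² = (1/5)(|4|² + |-0.5729+0.5878i|² + |-3.9271-0.9511i|² + |-3.9271+0.9511i|² + |-0.5729-0.5878i|²) = (1/5)·50.0000 = 10.0000

Both sides agree, confirming Parseval's theorem.

Σ|x[n]|² = (1/N)Σ|X[k]|² = 10.0000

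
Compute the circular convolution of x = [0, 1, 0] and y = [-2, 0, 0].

(x ⊛ y)[n] = Σ(m=0 to 2) x[m] · y[(n-m) mod 3]

Computing each output sample:
(x ⊛ y)[0] = 0
(x ⊛ y)[1] = -2
(x ⊛ y)[2] = 0

x ⊛ y = [0, -2, 0]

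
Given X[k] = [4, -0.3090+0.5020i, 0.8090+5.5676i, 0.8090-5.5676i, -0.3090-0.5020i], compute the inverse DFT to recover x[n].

x[n] = (1/5) Σ(k=0 to 4) X[k] · e^(2πikn/5)

Computing each x[n]:
x[0] = 1
x[1] = -1
x[2] = 3
x[3] = -1
x[4] = 2

x = [1, -1, 3, -1, 2]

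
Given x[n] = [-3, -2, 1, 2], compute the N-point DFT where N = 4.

X[k] = Σ(n=0 to 3) x[n] · ω_4^(nk)
where ω_4 = e^(-2πi/4)

Computing each X[k]:
X[0] = -2
X[1] = -4+4i
X[2] = -2
X[3] = -4-4i

X = [-2, -4+4i, -2, -4-4i]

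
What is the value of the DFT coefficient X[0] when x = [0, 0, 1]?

X[0] = Σ(n=0 to 2) x[n] · ω_3^0 = Σ x[n]
= (0) + (0) + (1)

X[0] = 1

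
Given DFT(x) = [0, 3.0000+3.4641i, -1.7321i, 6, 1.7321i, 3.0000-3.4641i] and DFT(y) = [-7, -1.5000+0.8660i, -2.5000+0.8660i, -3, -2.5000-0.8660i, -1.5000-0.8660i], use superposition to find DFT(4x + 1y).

By linearity: DFT(4x + 1y) = 4·DFT(x) + 1·DFT(y)
= 4·[0, 3.0000+3.4641i, -1.7321i, 6, 1.7321i, 3.0000-3.4641i] + 1·[-7, -1.5000+0.8660i, -2.5000+0.8660i, -3, -2.5000-0.8660i, -1.5000-0.8660i]

Computing element-wise:
Z[0] = 4·(0) + 1·(-7) = -7
Z[1] = 4·(3.0000+3.4641i) + 1·(-1.5000+0.8660i) = 10.5000+14.7224i
Z[2] = 4·(-1.7321i) + 1·(-2.5000+0.8660i) = -2.5000-6.0624i
Z[3] = 4·(6) + 1·(-3) = 21
Z[4] = 4·(1.7321i) + 1·(-2.5000-0.8660i) = -2.5000+6.0624i
Z[5] = 4·(3.0000-3.4641i) + 1·(-1.5000-0.8660i) = 10.5000-14.7224i

DFT(4x + 1y) = 4·X + 1·Y = [-7, 10.5000+14.7224i, -2.5000-6.0624i, 21, -2.5000+6.0624i, 10.5000-14.7224i]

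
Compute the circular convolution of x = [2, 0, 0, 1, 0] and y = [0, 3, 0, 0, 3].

(x ⊛ y)[n] = Σ(m=0 to 4) x[m] · y[(n-m) mod 5]

Computing each output sample:
(x ⊛ y)[0] = 0
(x ⊛ y)[1] = 6
(x ⊛ y)[2] = 3
(x ⊛ y)[3] = 0
(x ⊛ y)[4] = 9

x ⊛ y = [0, 6, 3, 0, 9]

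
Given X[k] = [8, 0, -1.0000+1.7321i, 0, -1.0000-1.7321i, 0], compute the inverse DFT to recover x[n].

x[n] = (1/6) Σ(k=0 to 5) X[k] · e^(2πikn/6)

Computing each x[n]:
x[0] = 1
x[1] = 1
x[2] = 2
x[3] = 1
x[4] = 1
x[5] = 2

x = [1, 1, 2, 1, 1, 2]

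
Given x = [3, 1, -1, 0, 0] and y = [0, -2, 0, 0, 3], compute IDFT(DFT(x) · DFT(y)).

(x ⊛ y)[n] = Σ(m=0 to 4) x[m] · y[(n-m) mod 5]

Computing each output sample:
(x ⊛ y)[0] = 3
(x ⊛ y)[1] = -9
(x ⊛ y)[2] = -2
(x ⊛ y)[3] = 2
(x ⊛ y)[4] = 9

x ⊛ y = [3, -9, -2, 2, 9]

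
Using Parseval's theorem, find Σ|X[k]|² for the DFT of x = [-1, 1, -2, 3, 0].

Parseval: Σ|x[n]|² = (1/N)Σ|X[k]|², so Σ|X[k]|² = N·Σ|x[n]|² = 5·15.0000

Σ|X[k]|² = N·Σ|x[n]|² = 5·15.0000 = 75.0000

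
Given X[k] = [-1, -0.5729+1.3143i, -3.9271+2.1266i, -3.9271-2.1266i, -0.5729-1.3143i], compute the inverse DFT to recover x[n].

x[n] = (1/5) Σ(k=0 to 4) X[k] · e^(2πikn/5)

Computing each x[n]:
x[0] = -2
x[1] = 0
x[2] = 0
x[3] = -1
x[4] = 2

x = [-2, 0, 0, -1, 2]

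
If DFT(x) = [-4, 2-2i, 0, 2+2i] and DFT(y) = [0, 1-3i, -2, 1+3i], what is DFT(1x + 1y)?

By linearity: DFT(1x + 1y) = 1·DFT(x) + 1·DFT(y)
= 1·[-4, 2-2i, 0, 2+2i] + 1·[0, 1-3i, -2, 1+3i]

Computing element-wise:
Z[0] = 1·(-4) + 1·(0) = -4
Z[1] = 1·(2-2i) + 1·(1-3i) = 3-5i
Z[2] = 1·(0) + 1·(-2) = -2
Z[3] = 1·(2+2i) + 1·(1+3i) = 3+5i

DFT(1x + 1y) = 1·X + 1·Y = [-4, 3-5i, -2, 3+5i]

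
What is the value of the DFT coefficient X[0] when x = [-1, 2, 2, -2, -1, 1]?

X[0] = Σ(n=0 to 5) x[n] · ω_6^0 = Σ x[n]
= (-1) + (2) + (2) + (-2) + (-1) + (1)

X[0] = 1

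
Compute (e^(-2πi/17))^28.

Since ω_17^17 = 1, powers reduce modulo 17.
28 mod 17 = 11
So ω_17^28 = ω_17^11 = e^(-2πi·11/17)

ω_17^28 = ω_17^11 = -0.6026+0.7980i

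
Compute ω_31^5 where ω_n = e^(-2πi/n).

ω_31^5 = e^(-2πi·5/31)
= cos(-2π·5/31) + i·sin(-2π·5/31)
= cos(-10π/31) + i·sin(-10π/31)

ω_31^5 = cos(-10π/31) + i·sin(-10π/31) = 0.5290-0.8486i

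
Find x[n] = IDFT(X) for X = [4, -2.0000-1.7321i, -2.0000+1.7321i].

x[n] = (1/3) Σ(k=0 to 2) X[k] · e^(2πikn/3)

Computing each x[n]:
x[0] = 0
x[1] = 3
x[2] = 1

x = [0, 3, 1]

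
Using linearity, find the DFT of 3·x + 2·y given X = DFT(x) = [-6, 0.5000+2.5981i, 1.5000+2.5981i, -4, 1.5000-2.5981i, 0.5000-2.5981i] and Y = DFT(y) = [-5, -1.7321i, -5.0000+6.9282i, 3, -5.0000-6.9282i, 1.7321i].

By linearity: DFT(3x + 2y) = 3·DFT(x) + 2·DFT(y)
= 3·[-6, 0.5000+2.5981i, 1.5000+2.5981i, -4, 1.5000-2.5981i, 0.5000-2.5981i] + 2·[-5, -1.7321i, -5.0000+6.9282i, 3, -5.0000-6.9282i, 1.7321i]

Computing element-wise:
Z[0] = 3·(-6) + 2·(-5) = -28
Z[1] = 3·(0.5000+2.5981i) + 2·(-1.7321i) = 1.5000+4.3301i
Z[2] = 3·(1.5000+2.5981i) + 2·(-5.0000+6.9282i) = -5.5000+21.6507i
Z[3] = 3·(-4) + 2·(3) = -6
Z[4] = 3·(1.5000-2.5981i) + 2·(-5.0000-6.9282i) = -5.5000-21.6507i
Z[5] = 3·(0.5000-2.5981i) + 2·(1.7321i) = 1.5000-4.3301i

DFT(3x + 2y) = 3·X + 2·Y = [-28, 1.5000+4.3301i, -5.5000+21.6507i, -6, -5.5000-21.6507i, 1.5000-4.3301i]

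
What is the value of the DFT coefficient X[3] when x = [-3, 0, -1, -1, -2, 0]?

X[3] = Σ(n=0 to 5) x[n] · ω_6^(3n) where ω_6 = e^(-2πi/6)
= (-3)·ω_6^0 + (0)·ω_6^3 + (-1)·ω_6^6 + (-1)·ω_6^9 + (-2)·ω_6^12 + (0)·ω_6^15

X[3] = -5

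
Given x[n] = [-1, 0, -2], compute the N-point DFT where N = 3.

X[k] = Σ(n=0 to 2) x[n] · ω_3^(nk)
where ω_3 = e^(-2πi/3)

Computing each X[k]:
X[0] = -3
X[1] = -1.7321i
X[2] = 1.7321i

X = [-3, -1.7321i, 1.7321i]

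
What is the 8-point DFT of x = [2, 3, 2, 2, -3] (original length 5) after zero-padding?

Original 5-point DFT: [6, -1.2361-5.7063i, 3.2361-3.5267i, 3.2361+3.5267i, -1.2361+5.7063i]
Zero-padded 8-point DFT provides frequency interpolation.

DFT_8([x, 0, ...]) = [6, 5.7071-5.5355i, -3-1i, 4.2929-1.5355i, -4, 4.2929+1.5355i, -3+1i, 5.7071+5.5355i]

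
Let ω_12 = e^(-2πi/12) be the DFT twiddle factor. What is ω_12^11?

ω_12^11 = e^(-2πi·11/12)
= cos(-2π·11/12) + i·sin(-2π·11/12)
= cos(-22π/12) + i·sin(-22π/12)

ω_12^11 = cos(-22π/12) + i·sin(-22π/12) = 0.8660+0.5000i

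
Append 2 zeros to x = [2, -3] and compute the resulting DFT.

Original 2-point DFT: [-1, 5]
Zero-padded 4-point DFT provides frequency interpolation.

DFT_4([x, 0, ...]) = [-1, 2+3i, 5, 2-3i]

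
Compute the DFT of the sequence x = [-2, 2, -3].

X[k] = Σ(n=0 to 2) x[n] · ω_3^(nk)
where ω_3 = e^(-2πi/3)

Computing each X[k]:
X[0] = -3
X[1] = -1.5000-4.3301i
X[2] = -1.5000+4.3301i

X = [-3, -1.5000-4.3301i, -1.5000+4.3301i]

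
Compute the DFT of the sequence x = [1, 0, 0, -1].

X[k] = Σ(n=0 to 3) x[n] · ω_4^(nk)
where ω_4 = e^(-2πi/4)

Computing each X[k]:
X[0] = 0
X[1] = 1-1i
X[2] = 2
X[3] = 1+1i

X = [0, 1-1i, 2, 1+1i]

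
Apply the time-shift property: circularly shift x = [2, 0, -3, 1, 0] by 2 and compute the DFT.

Time shift by 2: X_shifted[k] = ω_5^(2k) · X[k]
Shifted x = [1, 0, 2, 0, -3]

DFT(x[n-2]) = [0, -1.5451-4.0287i, 4.0451+0.1388i, 4.0451-0.1388i, -1.5451+4.0287i]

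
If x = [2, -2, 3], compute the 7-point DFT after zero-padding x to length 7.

Original 3-point DFT: [3, 1.5000+4.3301i, 1.5000-4.3301i]
Zero-padded 7-point DFT provides frequency interpolation.

DFT_7([x, 0, ...]) = [3, 0.0855-1.3611i, -0.2579+3.2515i, 5.6724+3.2133i, 5.6724-3.2133i, -0.2579-3.2515i, 0.0855+1.3611i]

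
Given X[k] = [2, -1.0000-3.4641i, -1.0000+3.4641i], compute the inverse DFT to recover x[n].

x[n] = (1/3) Σ(k=0 to 2) X[k] · e^(2πikn/3)

Computing each x[n]:
x[0] = 0
x[1] = 3
x[2] = -1

x = [0, 3, -1]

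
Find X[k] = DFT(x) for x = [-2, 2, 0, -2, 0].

X[k] = Σ(n=0 to 4) x[n] · ω_5^(nk)
where ω_5 = e^(-2πi/5)

Computing each X[k]:
X[0] = -2
X[1] = 0.2361-3.0777i
X[2] = -4.2361+0.7265i
X[3] = -4.2361-0.7265i
X[4] = 0.2361+3.0777i

X = [-2, 0.2361-3.0777i, -4.2361+0.7265i, -4.2361-0.7265i, 0.2361+3.0777i]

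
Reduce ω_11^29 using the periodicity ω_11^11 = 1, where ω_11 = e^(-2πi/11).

Since ω_11^11 = 1, powers reduce modulo 11.
29 mod 11 = 7
So ω_11^29 = ω_11^7 = e^(-2πi·7/11)

ω_11^29 = ω_11^7 = -0.6549+0.7557i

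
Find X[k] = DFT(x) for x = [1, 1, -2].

X[k] = Σ(n=0 to 2) x[n] · ω_3^(nk)
where ω_3 = e^(-2πi/3)

Computing each X[k]:
X[0] = 0
X[1] = 1.5000-2.5981i
X[2] = 1.5000+2.5981i

X = [0, 1.5000-2.5981i, 1.5000+2.5981i]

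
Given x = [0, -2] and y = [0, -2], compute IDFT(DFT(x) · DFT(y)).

(x ⊛ y)[n] = Σ(m=0 to 1) x[m] · y[(n-m) mod 2]

Computing each output sample:
(x ⊛ y)[0] = 4
(x ⊛ y)[1] = 0

x ⊛ y = [4, 0]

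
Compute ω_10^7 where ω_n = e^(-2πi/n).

ω_10^7 = e^(-2πi·7/10)
= cos(-2π·7/10) + i·sin(-2π·7/10)
= cos(-14π/10) + i·sin(-14π/10)

ω_10^7 = cos(-14π/10) + i·sin(-14π/10) = -0.3090+0.9511i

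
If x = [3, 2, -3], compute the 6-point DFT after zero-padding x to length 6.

Original 3-point DFT: [2, 3.5000-4.3301i, 3.5000+4.3301i]
Zero-padded 6-point DFT provides frequency interpolation.

DFT_6([x, 0, ...]) = [2, 5.5000+0.8660i, 3.5000-4.3301i, -2, 3.5000+4.3301i, 5.5000-0.8660i]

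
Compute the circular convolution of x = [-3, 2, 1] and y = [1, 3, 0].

(x ⊛ y)[n] = Σ(m=0 to 2) x[m] · y[(n-m) mod 3]

Computing each output sample:
(x ⊛ y)[0] = 0
(x ⊛ y)[1] = -7
(x ⊛ y)[2] = 7

x ⊛ y = [0, -7, 7]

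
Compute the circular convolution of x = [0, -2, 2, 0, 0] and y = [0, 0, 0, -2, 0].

(x ⊛ y)[n] = Σ(m=0 to 4) x[m] · y[(n-m) mod 5]

Computing each output sample:
(x ⊛ y)[0] = -4
(x ⊛ y)[1] = 0
(x ⊛ y)[2] = 0
(x ⊛ y)[3] = 0
(x ⊛ y)[4] = 4

x ⊛ y = [-4, 0, 0, 0, 4]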